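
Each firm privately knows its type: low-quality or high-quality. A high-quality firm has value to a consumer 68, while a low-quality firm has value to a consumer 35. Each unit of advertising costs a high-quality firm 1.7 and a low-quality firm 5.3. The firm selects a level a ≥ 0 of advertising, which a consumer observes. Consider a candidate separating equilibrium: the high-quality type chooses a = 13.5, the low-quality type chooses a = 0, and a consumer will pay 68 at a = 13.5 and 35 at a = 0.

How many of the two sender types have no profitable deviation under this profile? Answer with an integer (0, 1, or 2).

High-quality type: signal → 68 − 1.7 × 13.5 = 45.05; deviate to 0 → 35. IC holds (45.05 ≥ 35).
Low-quality type: stay at 0 → 35; mimic → 68 − 5.3 × 13.5 = -3.55. IC holds (35 ≥ -3.55).
2 of 2 constraints hold, so this is a separating equilibrium.

2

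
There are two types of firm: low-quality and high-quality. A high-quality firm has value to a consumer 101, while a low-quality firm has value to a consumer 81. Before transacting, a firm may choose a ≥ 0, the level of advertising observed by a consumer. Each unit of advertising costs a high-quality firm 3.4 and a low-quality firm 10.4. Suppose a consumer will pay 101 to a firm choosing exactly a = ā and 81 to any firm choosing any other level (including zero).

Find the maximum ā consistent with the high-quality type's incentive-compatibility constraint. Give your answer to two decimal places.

Choosing ā yields the high-quality type 101 − 3.4·ā; choosing zero yields 81.
The high-quality type is indifferent at 101 − 3.4·ā = 81, i.e. ā = (101 − 81) / 3.4 ≈ 5.88.
For any ā above 5.88 the high-quality type would rather pool at zero, so separation collapses.

5.88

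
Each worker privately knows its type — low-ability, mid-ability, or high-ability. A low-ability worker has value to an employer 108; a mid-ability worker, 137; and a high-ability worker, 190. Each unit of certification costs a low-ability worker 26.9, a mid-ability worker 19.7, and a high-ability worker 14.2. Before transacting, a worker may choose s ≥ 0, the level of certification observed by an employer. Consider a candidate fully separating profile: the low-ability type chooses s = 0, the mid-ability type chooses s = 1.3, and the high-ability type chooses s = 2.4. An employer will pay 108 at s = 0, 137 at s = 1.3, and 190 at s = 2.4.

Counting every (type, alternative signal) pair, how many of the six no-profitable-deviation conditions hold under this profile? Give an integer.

High-ability (own payoff 190 − 14.2×2.4 = 155.92): to s=0 gives 108 → no gain ✓; to s=1.3 gives 137 − 14.2×1.3 = 118.54 → no gain ✓.
Low-ability (own payoff 108): to s=1.3 gives 137 − 26.9×1.3 = 102.03 → no gain ✓; to s=2.4 gives 190 − 26.9×2.4 = 125.44 → profitable ✗.
Mid-ability (own payoff 137 − 19.7×1.3 = 111.39): to s=0 gives 108 → no gain ✓; to s=2.4 gives 190 − 19.7×2.4 = 142.72 → profitable ✗.
4 of the 6 constraints hold; not an equilibrium.

4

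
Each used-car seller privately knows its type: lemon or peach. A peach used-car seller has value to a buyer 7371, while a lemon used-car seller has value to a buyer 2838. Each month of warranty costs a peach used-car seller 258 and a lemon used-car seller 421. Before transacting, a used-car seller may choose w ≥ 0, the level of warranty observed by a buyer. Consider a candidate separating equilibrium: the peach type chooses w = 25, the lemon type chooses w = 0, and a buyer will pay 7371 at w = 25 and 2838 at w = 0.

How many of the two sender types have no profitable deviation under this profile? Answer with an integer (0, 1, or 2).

1

Lemon type: stay at 0 → 2838; mimic → 7371 − 421 × 25 = -3154. IC holds (2838 ≥ -3154).
Peach type: signal → 7371 − 258 × 25 = 921; deviate to 0 → 2838. IC fails (921 < 2838).
1 of 2 constraints hold, so this profile is not an equilibrium.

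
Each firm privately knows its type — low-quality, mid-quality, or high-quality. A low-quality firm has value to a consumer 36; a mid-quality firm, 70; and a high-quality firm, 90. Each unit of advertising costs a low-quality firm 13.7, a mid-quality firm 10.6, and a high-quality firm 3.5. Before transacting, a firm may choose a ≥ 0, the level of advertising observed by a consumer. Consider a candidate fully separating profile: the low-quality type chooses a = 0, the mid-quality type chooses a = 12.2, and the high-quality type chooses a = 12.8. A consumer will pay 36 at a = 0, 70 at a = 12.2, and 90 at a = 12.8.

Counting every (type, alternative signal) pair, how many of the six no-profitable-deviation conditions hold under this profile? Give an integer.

4

Mid-quality (own payoff 70 − 10.6×12.2 = -59.32): to a=0 gives 36 → profitable ✗; to a=12.8 gives 90 − 10.6×12.8 = -45.68 → profitable ✗.
Low-quality (own payoff 36): to a=12.2 gives 70 − 13.7×12.2 = -97.14 → no gain ✓; to a=12.8 gives 90 − 13.7×12.8 = -85.36 → no gain ✓.
High-quality (own payoff 90 − 3.5×12.8 = 45.2): to a=0 gives 36 → no gain ✓; to a=12.2 gives 70 − 3.5×12.2 = 27.3 → no gain ✓.
4 of the 6 constraints hold; not an equilibrium.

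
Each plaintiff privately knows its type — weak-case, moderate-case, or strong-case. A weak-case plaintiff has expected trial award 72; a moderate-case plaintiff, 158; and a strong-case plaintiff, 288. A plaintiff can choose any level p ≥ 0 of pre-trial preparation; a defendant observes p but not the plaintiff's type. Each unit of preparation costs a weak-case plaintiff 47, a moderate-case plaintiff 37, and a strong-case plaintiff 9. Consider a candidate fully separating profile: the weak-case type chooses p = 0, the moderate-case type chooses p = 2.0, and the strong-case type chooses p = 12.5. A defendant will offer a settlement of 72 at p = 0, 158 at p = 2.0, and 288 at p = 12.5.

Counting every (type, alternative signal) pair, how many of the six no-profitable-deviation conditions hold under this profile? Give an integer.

Weak-case (own payoff 72): to p=2.0 gives 158 − 47×2.0 = 64 → no gain ✓; to p=12.5 gives 288 − 47×12.5 = -299.5 → no gain ✓.
Moderate-case (own payoff 158 − 37×2.0 = 84): to p=0 gives 72 → no gain ✓; to p=12.5 gives 288 − 37×12.5 = -174.5 → no gain ✓.
Strong-case (own payoff 288 − 9×12.5 = 175.5): to p=0 gives 72 → no gain ✓; to p=2.0 gives 158 − 9×2.0 = 140 → no gain ✓.
6 of the 6 constraints hold; this profile is a separating equilibrium.

6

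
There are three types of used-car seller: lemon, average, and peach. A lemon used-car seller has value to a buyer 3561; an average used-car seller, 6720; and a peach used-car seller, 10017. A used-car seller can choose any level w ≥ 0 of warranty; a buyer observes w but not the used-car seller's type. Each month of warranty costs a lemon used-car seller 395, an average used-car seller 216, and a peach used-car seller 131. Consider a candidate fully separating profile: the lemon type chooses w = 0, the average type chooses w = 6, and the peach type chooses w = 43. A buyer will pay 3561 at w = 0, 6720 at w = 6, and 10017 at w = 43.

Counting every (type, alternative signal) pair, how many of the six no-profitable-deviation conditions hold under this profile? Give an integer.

Peach (own payoff 10017 − 131×43 = 4384): to w=0 gives 3561 → no gain ✓; to w=6 gives 6720 − 131×6 = 5934 → profitable ✗.
Lemon (own payoff 3561): to w=6 gives 6720 − 395×6 = 4350 → profitable ✗; to w=43 gives 10017 − 395×43 = -6968 → no gain ✓.
Average (own payoff 6720 − 216×6 = 5424): to w=0 gives 3561 → no gain ✓; to w=43 gives 10017 − 216×43 = 729 → no gain ✓.
4 of the 6 constraints hold; not an equilibrium.

4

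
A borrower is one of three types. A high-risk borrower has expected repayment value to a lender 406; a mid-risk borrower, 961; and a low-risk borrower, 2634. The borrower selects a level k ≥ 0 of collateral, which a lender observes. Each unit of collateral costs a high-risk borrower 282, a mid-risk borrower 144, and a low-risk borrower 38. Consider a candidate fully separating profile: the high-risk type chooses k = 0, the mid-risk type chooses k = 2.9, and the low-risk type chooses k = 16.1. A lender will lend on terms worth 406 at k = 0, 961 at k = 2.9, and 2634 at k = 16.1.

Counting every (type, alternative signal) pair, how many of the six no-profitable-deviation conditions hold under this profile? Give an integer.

6

Mid-risk (own payoff 961 − 144×2.9 = 543.4): to k=0 gives 406 → no gain ✓; to k=16.1 gives 2634 − 144×16.1 = 315.6 → no gain ✓.
Low-risk (own payoff 2634 − 38×16.1 = 2022.2): to k=0 gives 406 → no gain ✓; to k=2.9 gives 961 − 38×2.9 = 850.8 → no gain ✓.
High-risk (own payoff 406): to k=2.9 gives 961 − 282×2.9 = 143.2 → no gain ✓; to k=16.1 gives 2634 − 282×16.1 = -1906.2 → no gain ✓.
6 of the 6 constraints hold; this profile is a separating equilibrium.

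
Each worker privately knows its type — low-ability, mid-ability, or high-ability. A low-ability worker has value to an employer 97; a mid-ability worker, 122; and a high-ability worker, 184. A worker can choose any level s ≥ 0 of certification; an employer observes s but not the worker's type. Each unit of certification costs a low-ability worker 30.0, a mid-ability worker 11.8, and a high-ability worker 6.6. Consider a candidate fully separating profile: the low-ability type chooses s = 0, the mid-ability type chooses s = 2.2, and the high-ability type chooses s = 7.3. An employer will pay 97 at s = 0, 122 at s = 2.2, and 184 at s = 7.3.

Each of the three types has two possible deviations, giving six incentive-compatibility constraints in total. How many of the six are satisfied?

4

Low-ability (own payoff 97): to s=2.2 gives 122 − 30.0×2.2 = 56 → no gain ✓; to s=7.3 gives 184 − 30.0×7.3 = -35 → no gain ✓.
Mid-ability (own payoff 122 − 11.8×2.2 = 96.04): to s=0 gives 97 → profitable ✗; to s=7.3 gives 184 − 11.8×7.3 = 97.86 → profitable ✗.
High-ability (own payoff 184 − 6.6×7.3 = 135.82): to s=0 gives 97 → no gain ✓; to s=2.2 gives 122 − 6.6×2.2 = 107.48 → no gain ✓.
4 of the 6 constraints hold; not an equilibrium.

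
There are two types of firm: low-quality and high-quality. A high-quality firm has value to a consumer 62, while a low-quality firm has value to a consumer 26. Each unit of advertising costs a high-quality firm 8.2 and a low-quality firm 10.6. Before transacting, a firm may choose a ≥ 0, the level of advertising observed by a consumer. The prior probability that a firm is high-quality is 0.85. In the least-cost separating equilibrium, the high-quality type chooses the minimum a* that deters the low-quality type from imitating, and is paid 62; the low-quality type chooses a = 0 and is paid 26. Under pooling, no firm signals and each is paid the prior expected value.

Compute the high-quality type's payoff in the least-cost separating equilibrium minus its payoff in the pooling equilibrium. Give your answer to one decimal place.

Least-cost separating signal: a* solves 26 = 62 − 10.6·a*, so a* = (62 − 26)/10.6 ≈ 3.3962.
High-quality type's separating payoff: 62 − 8.2 × a* = 62 − 8.2 × (62 − 26)/10.6 = 62 − 295.2/10.6 ≈ 34.151.
Pooling payoff: 0.85 × 62 + 0.15 × 26 = 56.6.
Difference: 34.151 − 56.6 = -22.449, i.e. -22.4 to one decimal place.
The high-quality type would prefer the pooling outcome.

-22.4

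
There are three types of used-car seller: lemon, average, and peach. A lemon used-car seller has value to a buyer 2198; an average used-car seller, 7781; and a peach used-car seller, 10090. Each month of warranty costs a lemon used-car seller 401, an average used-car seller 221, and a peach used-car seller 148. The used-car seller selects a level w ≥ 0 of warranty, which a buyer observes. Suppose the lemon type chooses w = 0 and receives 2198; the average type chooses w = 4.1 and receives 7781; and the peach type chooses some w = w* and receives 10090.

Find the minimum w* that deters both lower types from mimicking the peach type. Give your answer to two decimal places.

19.68

Average type (on-path payoff 7781 − 221×4.1 = 6874.9) won't mimic when 6874.9 ≥ 10090 − 221·w*, i.e. w* ≥ 14.55.
Lemon type (on-path payoff 2198) won't mimic when 2198 ≥ 10090 − 401·w*, i.e. w* ≥ 19.68.
Both must hold, so w* = max(19.68, 14.55) = 19.68. The lemon type's constraint binds.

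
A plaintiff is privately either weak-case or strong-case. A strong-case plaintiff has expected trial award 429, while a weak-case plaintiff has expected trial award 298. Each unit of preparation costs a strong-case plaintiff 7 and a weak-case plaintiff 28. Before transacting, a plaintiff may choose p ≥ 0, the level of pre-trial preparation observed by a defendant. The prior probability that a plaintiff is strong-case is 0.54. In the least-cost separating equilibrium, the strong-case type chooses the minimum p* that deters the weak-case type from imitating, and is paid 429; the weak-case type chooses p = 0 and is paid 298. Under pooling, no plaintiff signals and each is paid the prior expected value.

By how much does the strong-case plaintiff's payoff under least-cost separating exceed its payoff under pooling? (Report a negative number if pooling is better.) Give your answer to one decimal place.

27.5

Least-cost separating signal: p* solves 298 = 429 − 28·p*, so p* = (429 − 298)/28 ≈ 4.6786.
Strong-case type's separating payoff: 429 − 7 × p* = 429 − 7 × (429 − 298)/28 = 429 − 917/28 = 396.25.
Pooling payoff: 0.54 × 429 + 0.46 × 298 = 368.74.
Difference: 396.25 − 368.74 = 27.51, i.e. 27.5 to one decimal place.
The strong-case type prefers to separate.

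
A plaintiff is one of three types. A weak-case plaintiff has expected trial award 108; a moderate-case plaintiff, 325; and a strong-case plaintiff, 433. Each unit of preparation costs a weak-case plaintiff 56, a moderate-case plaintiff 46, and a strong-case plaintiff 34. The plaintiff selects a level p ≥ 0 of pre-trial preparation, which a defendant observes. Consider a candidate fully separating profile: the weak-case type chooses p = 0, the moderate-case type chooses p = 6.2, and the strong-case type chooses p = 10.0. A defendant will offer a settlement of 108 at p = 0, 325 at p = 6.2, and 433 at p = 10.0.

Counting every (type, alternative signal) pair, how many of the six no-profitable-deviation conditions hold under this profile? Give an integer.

3

Weak-case (own payoff 108): to p=6.2 gives 325 − 56×6.2 = -22.2 → no gain ✓; to p=10.0 gives 433 − 56×10.0 = -127 → no gain ✓.
Strong-case (own payoff 433 − 34×10.0 = 93): to p=0 gives 108 → profitable ✗; to p=6.2 gives 325 − 34×6.2 = 114.2 → profitable ✗.
Moderate-case (own payoff 325 − 46×6.2 = 39.8): to p=0 gives 108 → profitable ✗; to p=10.0 gives 433 − 46×10.0 = -27 → no gain ✓.
3 of the 6 constraints hold; not an equilibrium.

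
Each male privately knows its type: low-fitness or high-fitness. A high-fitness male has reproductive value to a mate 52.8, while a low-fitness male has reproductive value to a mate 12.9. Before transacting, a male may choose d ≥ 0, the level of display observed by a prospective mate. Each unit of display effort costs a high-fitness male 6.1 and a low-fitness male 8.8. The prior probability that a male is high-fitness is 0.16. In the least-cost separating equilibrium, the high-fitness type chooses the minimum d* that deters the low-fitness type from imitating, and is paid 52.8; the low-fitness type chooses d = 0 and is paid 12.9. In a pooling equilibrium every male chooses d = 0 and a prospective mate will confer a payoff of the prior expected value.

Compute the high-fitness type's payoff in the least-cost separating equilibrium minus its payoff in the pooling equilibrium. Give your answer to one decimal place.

Least-cost separating signal: d* solves 12.9 = 52.8 − 8.8·d*, so d* = (52.8 − 12.9)/8.8 ≈ 4.5341.
High-fitness type's separating payoff: 52.8 − 6.1 × d* = 52.8 − 6.1 × (52.8 − 12.9)/8.8 = 52.8 − 243.39/8.8 ≈ 25.142.
Pooling payoff: 0.16 × 52.8 + 0.84 × 12.9 = 19.284.
Difference: 25.142 − 19.284 = 5.858, i.e. 5.9 to one decimal place.
The high-fitness type prefers to separate.

5.9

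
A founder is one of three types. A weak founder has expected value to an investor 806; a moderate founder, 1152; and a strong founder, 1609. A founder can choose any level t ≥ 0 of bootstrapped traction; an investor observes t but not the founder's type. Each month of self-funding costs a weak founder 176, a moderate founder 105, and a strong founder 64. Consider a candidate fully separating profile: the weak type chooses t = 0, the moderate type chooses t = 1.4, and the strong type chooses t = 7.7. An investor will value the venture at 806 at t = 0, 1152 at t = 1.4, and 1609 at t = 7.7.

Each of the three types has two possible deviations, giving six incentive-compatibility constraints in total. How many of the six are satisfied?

5

Weak (own payoff 806): to t=1.4 gives 1152 − 176×1.4 = 905.6 → profitable ✗; to t=7.7 gives 1609 − 176×7.7 = 253.8 → no gain ✓.
Moderate (own payoff 1152 − 105×1.4 = 1005): to t=0 gives 806 → no gain ✓; to t=7.7 gives 1609 − 105×7.7 = 800.5 → no gain ✓.
Strong (own payoff 1609 − 64×7.7 = 1116.2): to t=0 gives 806 → no gain ✓; to t=1.4 gives 1152 − 64×1.4 = 1062.4 → no gain ✓.
5 of the 6 constraints hold; not an equilibrium.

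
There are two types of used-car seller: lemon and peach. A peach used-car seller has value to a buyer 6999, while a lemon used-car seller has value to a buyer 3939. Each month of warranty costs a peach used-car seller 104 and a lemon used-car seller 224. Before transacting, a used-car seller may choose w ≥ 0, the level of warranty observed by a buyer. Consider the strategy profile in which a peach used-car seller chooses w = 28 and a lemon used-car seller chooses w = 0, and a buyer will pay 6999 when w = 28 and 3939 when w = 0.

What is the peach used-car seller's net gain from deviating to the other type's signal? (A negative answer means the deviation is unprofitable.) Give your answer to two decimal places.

Playing w = 28 the peach used-car seller receives 6999 − 104 × 28 = 4087.
Deviating to w = 0 yields 3939 instead.
Gain from deviating: 3939 − 4087 = -148.00.
The gain is negative, so the peach type's incentive-compatibility constraint is satisfied.

-148.00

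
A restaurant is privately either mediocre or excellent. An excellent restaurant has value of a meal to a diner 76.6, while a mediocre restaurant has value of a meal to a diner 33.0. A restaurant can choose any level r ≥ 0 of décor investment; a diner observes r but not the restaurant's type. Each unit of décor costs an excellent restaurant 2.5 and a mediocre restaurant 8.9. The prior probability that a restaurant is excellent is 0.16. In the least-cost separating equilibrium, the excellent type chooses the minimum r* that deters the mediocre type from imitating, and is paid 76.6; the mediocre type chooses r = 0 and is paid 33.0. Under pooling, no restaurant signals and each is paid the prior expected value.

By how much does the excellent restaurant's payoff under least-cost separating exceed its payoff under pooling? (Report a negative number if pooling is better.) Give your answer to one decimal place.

24.4

Least-cost separating signal: r* solves 33.0 = 76.6 − 8.9·r*, so r* = (76.6 − 33.0)/8.9 ≈ 4.8989.
Excellent type's separating payoff: 76.6 − 2.5 × r* = 76.6 − 2.5 × (76.6 − 33.0)/8.9 = 76.6 − 109/8.9 ≈ 64.353.
Pooling payoff: 0.16 × 76.6 + 0.84 × 33.0 = 39.976.
Difference: 64.353 − 39.976 = 24.377, i.e. 24.4 to one decimal place.
The excellent type prefers to separate.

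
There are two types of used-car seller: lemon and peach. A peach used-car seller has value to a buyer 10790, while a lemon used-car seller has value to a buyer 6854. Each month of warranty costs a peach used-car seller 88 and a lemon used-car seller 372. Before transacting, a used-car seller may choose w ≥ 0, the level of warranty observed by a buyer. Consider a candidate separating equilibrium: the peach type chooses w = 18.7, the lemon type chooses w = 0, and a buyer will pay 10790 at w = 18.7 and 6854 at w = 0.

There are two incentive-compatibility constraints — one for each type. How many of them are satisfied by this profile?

Lemon type: stay at 0 → 6854; mimic → 10790 − 372 × 18.7 = 3833.6. IC holds (6854 ≥ 3833.6).
Peach type: signal → 10790 − 88 × 18.7 = 9144.4; deviate to 0 → 6854. IC holds (9144.4 ≥ 6854).
2 of 2 constraints hold, so this is a separating equilibrium.

2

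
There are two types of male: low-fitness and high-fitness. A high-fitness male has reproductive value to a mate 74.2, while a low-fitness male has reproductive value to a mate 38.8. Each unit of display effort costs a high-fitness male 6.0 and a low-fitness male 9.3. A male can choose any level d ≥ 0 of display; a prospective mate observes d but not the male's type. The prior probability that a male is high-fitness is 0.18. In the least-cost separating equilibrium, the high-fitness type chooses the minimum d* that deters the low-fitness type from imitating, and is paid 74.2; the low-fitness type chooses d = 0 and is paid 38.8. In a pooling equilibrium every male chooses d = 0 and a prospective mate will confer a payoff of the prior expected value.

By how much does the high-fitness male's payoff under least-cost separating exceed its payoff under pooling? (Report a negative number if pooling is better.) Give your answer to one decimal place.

Least-cost separating signal: d* solves 38.8 = 74.2 − 9.3·d*, so d* = (74.2 − 38.8)/9.3 ≈ 3.8065.
High-fitness type's separating payoff: 74.2 − 6.0 × d* = 74.2 − 6.0 × (74.2 − 38.8)/9.3 = 74.2 − 212.4/9.3 ≈ 51.361.
Pooling payoff: 0.18 × 74.2 + 0.82 × 38.8 = 45.172.
Difference: 51.361 − 45.172 = 6.189, i.e. 6.2 to one decimal place.
The high-fitness type prefers to separate.

6.2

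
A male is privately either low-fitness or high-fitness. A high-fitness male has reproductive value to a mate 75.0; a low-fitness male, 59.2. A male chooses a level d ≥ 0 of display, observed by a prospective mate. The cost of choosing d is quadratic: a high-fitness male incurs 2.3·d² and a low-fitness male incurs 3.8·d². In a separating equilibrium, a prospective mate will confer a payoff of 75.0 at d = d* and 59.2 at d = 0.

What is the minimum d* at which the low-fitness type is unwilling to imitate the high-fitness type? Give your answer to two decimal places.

2.04

The low-fitness type at d = 0 receives 59.2; imitating at d* yields 75.0 − 3.8·d*².
Indifference: 59.2 = 75.0 − 3.8·d*², so d*² = (75.0 − 59.2) / 3.8 ≈ 4.1579.
d* = √4.1579 ≈ 2.04.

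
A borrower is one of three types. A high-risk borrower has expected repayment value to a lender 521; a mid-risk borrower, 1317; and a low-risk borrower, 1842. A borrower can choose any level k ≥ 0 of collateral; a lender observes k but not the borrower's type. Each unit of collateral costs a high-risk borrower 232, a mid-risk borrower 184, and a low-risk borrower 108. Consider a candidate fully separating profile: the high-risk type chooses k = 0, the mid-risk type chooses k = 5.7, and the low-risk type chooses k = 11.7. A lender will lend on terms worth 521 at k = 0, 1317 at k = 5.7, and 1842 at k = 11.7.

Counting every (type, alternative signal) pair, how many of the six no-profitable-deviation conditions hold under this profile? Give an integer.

Mid-risk (own payoff 1317 − 184×5.7 = 268.2): to k=0 gives 521 → profitable ✗; to k=11.7 gives 1842 − 184×11.7 = -310.8 → no gain ✓.
Low-risk (own payoff 1842 − 108×11.7 = 578.4): to k=0 gives 521 → no gain ✓; to k=5.7 gives 1317 − 108×5.7 = 701.4 → profitable ✗.
High-risk (own payoff 521): to k=5.7 gives 1317 − 232×5.7 = -5.4 → no gain ✓; to k=11.7 gives 1842 − 232×11.7 = -872.4 → no gain ✓.
4 of the 6 constraints hold; not an equilibrium.

4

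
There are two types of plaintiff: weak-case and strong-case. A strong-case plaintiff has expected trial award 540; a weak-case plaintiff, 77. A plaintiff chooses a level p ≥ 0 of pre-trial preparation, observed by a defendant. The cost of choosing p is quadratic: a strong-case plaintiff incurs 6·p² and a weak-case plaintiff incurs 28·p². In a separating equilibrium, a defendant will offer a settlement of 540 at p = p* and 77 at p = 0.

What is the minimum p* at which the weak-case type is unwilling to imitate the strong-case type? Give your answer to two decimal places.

4.07

The weak-case type at p = 0 receives 77; imitating at p* yields 540 − 28·p*².
Indifference: 77 = 540 − 28·p*², so p*² = (540 − 77) / 28 ≈ 16.5357.
p* = √16.5357 ≈ 4.07.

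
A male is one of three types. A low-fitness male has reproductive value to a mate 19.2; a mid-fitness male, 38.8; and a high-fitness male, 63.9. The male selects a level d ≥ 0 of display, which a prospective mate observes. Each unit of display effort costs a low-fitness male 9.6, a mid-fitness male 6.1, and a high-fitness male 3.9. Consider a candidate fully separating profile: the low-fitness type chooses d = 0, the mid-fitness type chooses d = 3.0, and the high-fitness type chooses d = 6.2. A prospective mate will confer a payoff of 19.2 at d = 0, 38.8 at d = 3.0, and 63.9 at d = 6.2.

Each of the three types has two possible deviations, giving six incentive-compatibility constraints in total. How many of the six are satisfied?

5

High-fitness (own payoff 63.9 − 3.9×6.2 = 39.72): to d=0 gives 19.2 → no gain ✓; to d=3.0 gives 38.8 − 3.9×3.0 = 27.1 → no gain ✓.
Mid-fitness (own payoff 38.8 − 6.1×3.0 = 20.5): to d=0 gives 19.2 → no gain ✓; to d=6.2 gives 63.9 − 6.1×6.2 = 26.08 → profitable ✗.
Low-fitness (own payoff 19.2): to d=3.0 gives 38.8 − 9.6×3.0 = 10 → no gain ✓; to d=6.2 gives 63.9 − 9.6×6.2 = 4.38 → no gain ✓.
5 of the 6 constraints hold; not an equilibrium.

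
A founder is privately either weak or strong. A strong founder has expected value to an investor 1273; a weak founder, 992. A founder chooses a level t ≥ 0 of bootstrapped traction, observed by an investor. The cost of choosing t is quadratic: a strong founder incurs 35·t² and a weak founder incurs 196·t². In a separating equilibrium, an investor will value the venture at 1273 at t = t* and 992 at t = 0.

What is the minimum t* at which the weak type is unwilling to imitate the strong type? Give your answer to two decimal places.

The weak type at t = 0 receives 992; imitating at t* yields 1273 − 196·t*².
Indifference: 992 = 1273 − 196·t*², so t*² = (1273 − 992) / 196 ≈ 1.4337.
t* = √1.4337 ≈ 1.20.

1.20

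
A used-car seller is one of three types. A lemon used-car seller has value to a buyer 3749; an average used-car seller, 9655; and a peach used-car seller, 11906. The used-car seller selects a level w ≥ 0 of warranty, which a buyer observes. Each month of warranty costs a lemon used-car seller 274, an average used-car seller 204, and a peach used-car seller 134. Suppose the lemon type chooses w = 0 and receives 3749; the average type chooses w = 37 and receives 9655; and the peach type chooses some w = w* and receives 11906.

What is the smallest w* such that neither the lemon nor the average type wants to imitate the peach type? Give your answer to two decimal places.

48.03

Average type (on-path payoff 9655 − 204×37 = 2107) won't mimic when 2107 ≥ 11906 − 204·w*, i.e. w* ≥ 48.03.
Lemon type (on-path payoff 3749) won't mimic when 3749 ≥ 11906 − 274·w*, i.e. w* ≥ 29.77.
Both must hold, so w* = max(29.77, 48.03) = 48.03. The average type's constraint binds.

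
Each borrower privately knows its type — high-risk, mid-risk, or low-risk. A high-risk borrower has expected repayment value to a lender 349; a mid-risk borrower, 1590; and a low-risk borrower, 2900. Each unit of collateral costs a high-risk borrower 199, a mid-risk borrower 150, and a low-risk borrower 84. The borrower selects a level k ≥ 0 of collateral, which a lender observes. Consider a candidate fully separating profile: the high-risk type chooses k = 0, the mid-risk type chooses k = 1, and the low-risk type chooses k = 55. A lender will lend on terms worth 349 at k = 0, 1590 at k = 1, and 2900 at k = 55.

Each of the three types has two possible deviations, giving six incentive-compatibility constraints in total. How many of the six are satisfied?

3

High-risk (own payoff 349): to k=1 gives 1590 − 199×1 = 1391 → profitable ✗; to k=55 gives 2900 − 199×55 = -8045 → no gain ✓.
Mid-risk (own payoff 1590 − 150×1 = 1440): to k=0 gives 349 → no gain ✓; to k=55 gives 2900 − 150×55 = -5350 → no gain ✓.
Low-risk (own payoff 2900 − 84×55 = -1720): to k=0 gives 349 → profitable ✗; to k=1 gives 1590 − 84×1 = 1506 → profitable ✗.
3 of the 6 constraints hold; not an equilibrium.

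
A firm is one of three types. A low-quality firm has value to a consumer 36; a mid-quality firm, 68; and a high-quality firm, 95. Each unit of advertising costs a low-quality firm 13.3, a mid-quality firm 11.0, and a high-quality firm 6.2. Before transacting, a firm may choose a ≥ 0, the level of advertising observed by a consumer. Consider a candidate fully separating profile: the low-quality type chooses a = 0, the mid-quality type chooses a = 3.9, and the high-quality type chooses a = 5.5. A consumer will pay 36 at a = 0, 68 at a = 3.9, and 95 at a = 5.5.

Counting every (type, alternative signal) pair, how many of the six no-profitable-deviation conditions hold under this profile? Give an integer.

4

Mid-quality (own payoff 68 − 11.0×3.9 = 25.1): to a=0 gives 36 → profitable ✗; to a=5.5 gives 95 − 11.0×5.5 = 34.5 → profitable ✗.
Low-quality (own payoff 36): to a=3.9 gives 68 − 13.3×3.9 = 16.13 → no gain ✓; to a=5.5 gives 95 − 13.3×5.5 = 21.85 → no gain ✓.
High-quality (own payoff 95 − 6.2×5.5 = 60.9): to a=0 gives 36 → no gain ✓; to a=3.9 gives 68 − 6.2×3.9 = 43.82 → no gain ✓.
4 of the 6 constraints hold; not an equilibrium.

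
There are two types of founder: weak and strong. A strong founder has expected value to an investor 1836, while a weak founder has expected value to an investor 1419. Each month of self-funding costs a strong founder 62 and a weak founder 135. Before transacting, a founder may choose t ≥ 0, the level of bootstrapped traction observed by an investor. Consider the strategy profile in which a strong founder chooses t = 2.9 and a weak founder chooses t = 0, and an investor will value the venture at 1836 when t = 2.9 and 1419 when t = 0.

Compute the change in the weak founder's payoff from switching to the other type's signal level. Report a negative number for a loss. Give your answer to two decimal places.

Playing t = 0 the weak founder receives 1419.
Deviating to t = 2.9 brings payment 1836 at cost 135 × 2.9 = 391.5, netting 1444.5.
Gain from deviating: 1444.5 − 1419 = 25.50.
The gain is positive, so the weak type's incentive-compatibility constraint is violated — this profile is not a separating equilibrium.

25.50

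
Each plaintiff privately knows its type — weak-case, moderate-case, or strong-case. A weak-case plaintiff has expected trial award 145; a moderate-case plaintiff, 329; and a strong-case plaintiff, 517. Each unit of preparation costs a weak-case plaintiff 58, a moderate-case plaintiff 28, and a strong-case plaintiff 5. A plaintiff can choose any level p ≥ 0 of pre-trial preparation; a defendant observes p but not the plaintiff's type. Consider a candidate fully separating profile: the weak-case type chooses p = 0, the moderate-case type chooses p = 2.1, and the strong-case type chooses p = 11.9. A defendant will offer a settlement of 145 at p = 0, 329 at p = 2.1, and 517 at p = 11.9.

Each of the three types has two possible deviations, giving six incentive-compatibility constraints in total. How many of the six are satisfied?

Weak-case (own payoff 145): to p=2.1 gives 329 − 58×2.1 = 207.2 → profitable ✗; to p=11.9 gives 517 − 58×11.9 = -173.2 → no gain ✓.
Strong-case (own payoff 517 − 5×11.9 = 457.5): to p=0 gives 145 → no gain ✓; to p=2.1 gives 329 − 5×2.1 = 318.5 → no gain ✓.
Moderate-case (own payoff 329 − 28×2.1 = 270.2): to p=0 gives 145 → no gain ✓; to p=11.9 gives 517 − 28×11.9 = 183.8 → no gain ✓.
5 of the 6 constraints hold; not an equilibrium.

5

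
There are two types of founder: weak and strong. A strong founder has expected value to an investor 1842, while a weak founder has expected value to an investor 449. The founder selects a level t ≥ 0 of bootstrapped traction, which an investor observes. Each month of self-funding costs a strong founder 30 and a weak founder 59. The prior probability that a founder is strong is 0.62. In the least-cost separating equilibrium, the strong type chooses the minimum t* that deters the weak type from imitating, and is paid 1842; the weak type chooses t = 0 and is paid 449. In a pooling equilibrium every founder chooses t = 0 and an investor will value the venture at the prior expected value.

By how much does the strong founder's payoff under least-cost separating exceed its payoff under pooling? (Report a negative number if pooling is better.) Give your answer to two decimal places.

Least-cost separating signal: t* solves 449 = 1842 − 59·t*, so t* = (1842 − 449)/59 ≈ 23.6102.
Strong type's separating payoff: 1842 − 30 × t* = 1842 − 30 × (1842 − 449)/59 = 1842 − 41790/59 ≈ 1133.6949.
Pooling payoff: 0.62 × 1842 + 0.38 × 449 = 1312.66.
Difference: 1133.6949 − 1312.66 = -178.9651, i.e. -178.97 to two decimal places.
The strong type would prefer the pooling outcome.

-178.97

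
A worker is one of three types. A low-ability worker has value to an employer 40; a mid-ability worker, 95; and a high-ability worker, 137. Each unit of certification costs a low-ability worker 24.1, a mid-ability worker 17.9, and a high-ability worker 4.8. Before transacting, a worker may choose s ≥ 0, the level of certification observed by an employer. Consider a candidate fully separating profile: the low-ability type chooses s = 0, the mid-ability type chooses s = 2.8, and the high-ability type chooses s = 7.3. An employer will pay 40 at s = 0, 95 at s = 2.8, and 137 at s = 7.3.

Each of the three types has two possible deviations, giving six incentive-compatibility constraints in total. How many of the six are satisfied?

High-ability (own payoff 137 − 4.8×7.3 = 101.96): to s=0 gives 40 → no gain ✓; to s=2.8 gives 95 − 4.8×2.8 = 81.56 → no gain ✓.
Mid-ability (own payoff 95 − 17.9×2.8 = 44.88): to s=0 gives 40 → no gain ✓; to s=7.3 gives 137 − 17.9×7.3 = 6.33 → no gain ✓.
Low-ability (own payoff 40): to s=2.8 gives 95 − 24.1×2.8 = 27.52 → no gain ✓; to s=7.3 gives 137 − 24.1×7.3 = -38.93 → no gain ✓.
6 of the 6 constraints hold; this profile is a separating equilibrium.

6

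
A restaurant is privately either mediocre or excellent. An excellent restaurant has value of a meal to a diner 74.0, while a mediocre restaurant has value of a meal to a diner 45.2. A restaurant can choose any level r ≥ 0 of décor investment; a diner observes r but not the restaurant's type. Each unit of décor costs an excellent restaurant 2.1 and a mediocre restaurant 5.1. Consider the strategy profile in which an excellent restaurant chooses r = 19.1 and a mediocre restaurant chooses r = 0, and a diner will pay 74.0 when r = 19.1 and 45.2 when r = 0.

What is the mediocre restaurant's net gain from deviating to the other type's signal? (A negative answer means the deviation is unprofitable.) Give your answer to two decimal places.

Playing r = 0 the mediocre restaurant receives 45.2.
Deviating to r = 19.1 brings payment 74.0 at cost 5.1 × 19.1 = 97.41, netting -23.41.
Gain from deviating: -23.41 − 45.2 = -68.61.
The gain is negative, so the mediocre type's incentive-compatibility constraint is satisfied.

-68.61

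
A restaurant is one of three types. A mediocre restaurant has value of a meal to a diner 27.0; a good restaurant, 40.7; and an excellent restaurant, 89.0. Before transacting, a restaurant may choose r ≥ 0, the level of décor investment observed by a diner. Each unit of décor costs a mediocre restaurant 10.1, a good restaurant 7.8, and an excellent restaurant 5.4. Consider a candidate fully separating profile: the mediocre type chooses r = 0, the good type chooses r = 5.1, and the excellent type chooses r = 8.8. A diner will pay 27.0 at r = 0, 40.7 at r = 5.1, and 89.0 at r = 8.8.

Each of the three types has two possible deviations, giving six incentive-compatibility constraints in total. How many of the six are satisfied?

4

Mediocre (own payoff 27.0): to r=5.1 gives 40.7 − 10.1×5.1 = -10.81 → no gain ✓; to r=8.8 gives 89.0 − 10.1×8.8 = 0.12 → no gain ✓.
Excellent (own payoff 89.0 − 5.4×8.8 = 41.48): to r=0 gives 27.0 → no gain ✓; to r=5.1 gives 40.7 − 5.4×5.1 = 13.16 → no gain ✓.
Good (own payoff 40.7 − 7.8×5.1 = 0.92): to r=0 gives 27.0 → profitable ✗; to r=8.8 gives 89.0 − 7.8×8.8 = 20.36 → profitable ✗.
4 of the 6 constraints hold; not an equilibrium.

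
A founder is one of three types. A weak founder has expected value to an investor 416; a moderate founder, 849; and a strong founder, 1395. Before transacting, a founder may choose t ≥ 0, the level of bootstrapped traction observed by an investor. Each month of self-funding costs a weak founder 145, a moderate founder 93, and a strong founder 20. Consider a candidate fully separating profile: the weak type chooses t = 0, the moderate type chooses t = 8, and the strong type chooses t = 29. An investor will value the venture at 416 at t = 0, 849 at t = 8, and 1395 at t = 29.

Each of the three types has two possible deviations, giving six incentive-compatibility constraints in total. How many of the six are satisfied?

5

Strong (own payoff 1395 − 20×29 = 815): to t=0 gives 416 → no gain ✓; to t=8 gives 849 − 20×8 = 689 → no gain ✓.
Moderate (own payoff 849 − 93×8 = 105): to t=0 gives 416 → profitable ✗; to t=29 gives 1395 − 93×29 = -1302 → no gain ✓.
Weak (own payoff 416): to t=8 gives 849 − 145×8 = -311 → no gain ✓; to t=29 gives 1395 − 145×29 = -2810 → no gain ✓.
5 of the 6 constraints hold; not an equilibrium.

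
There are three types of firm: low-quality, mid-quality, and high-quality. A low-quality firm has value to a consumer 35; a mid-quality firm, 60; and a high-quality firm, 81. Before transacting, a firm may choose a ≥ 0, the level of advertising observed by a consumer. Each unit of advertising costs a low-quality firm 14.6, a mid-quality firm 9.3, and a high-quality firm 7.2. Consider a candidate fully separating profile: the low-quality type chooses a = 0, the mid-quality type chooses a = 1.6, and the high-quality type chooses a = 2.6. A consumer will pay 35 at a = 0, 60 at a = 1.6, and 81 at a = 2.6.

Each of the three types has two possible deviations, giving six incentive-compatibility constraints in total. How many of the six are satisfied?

Mid-quality (own payoff 60 − 9.3×1.6 = 45.12): to a=0 gives 35 → no gain ✓; to a=2.6 gives 81 − 9.3×2.6 = 56.82 → profitable ✗.
High-quality (own payoff 81 − 7.2×2.6 = 62.28): to a=0 gives 35 → no gain ✓; to a=1.6 gives 60 − 7.2×1.6 = 48.48 → no gain ✓.
Low-quality (own payoff 35): to a=1.6 gives 60 − 14.6×1.6 = 36.64 → profitable ✗; to a=2.6 gives 81 − 14.6×2.6 = 43.04 → profitable ✗.
3 of the 6 constraints hold; not an equilibrium.

3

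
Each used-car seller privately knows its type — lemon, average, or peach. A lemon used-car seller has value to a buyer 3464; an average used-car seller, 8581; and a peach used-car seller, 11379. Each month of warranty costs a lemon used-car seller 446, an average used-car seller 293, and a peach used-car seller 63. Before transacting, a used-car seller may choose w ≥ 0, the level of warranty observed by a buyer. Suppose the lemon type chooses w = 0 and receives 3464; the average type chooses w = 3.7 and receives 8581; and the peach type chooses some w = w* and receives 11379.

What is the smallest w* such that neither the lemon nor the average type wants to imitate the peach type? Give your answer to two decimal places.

Average type (on-path payoff 8581 − 293×3.7 = 7496.9) won't mimic when 7496.9 ≥ 11379 − 293·w*, i.e. w* ≥ 13.25.
Lemon type (on-path payoff 3464) won't mimic when 3464 ≥ 11379 − 446·w*, i.e. w* ≥ 17.75.
Both must hold, so w* = max(17.75, 13.25) = 17.75. The lemon type's constraint binds.

17.75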